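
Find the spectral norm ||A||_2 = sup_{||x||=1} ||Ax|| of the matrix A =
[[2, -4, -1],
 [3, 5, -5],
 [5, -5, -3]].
||A||_2 ≈ 8.8363 (= sqrt(largest eigenvalue of A^T A))

||A||_2 = sigma_max(A) = sqrt(lambda_max(A^T A)). Form the symmetric matrix M = A^T A =
[[38, -18, -32],
 [-18, 66, -6],
 [-32, -6, 35]].
Its characteristic polynomial (trace, sum of principal 2x2 minors, determinant of M give the coefficients) is
  p(λ) = det(λ I - M) = λ^3 - 139λ^2 + 4764λ - 576.
No integer candidate from the rational root theorem (±divisors of 576) is a root, so the roots are irrational. The cubic discriminant is Δ = 6683383440 > 0, so there are three distinct real roots. p(0) = -576 and p(1) = 4050 have opposite signs, so a root lies in (0, 1); Newton's method refines it to λ ≈ 0.1213. p(60) = 864 and p(61) = -210 have opposite signs, so a root lies in (60, 61); Newton's method refines it to λ ≈ 60.798. p(78) = -108 and p(79) = 1320 have opposite signs, so a root lies in (78, 79); Newton's method refines it to λ ≈ 78.0806. Check (Vieta): the three roots sum to 139, matching tr M = 139.
So the eigenvalues of A^T A are ≈ 0.1213, 60.798, 78.0806 (all ≥ 0, as they must be for A^T A). The largest is λ_max ≈ 78.0806, hence ||A||_2 = sqrt(λ_max) ≈ 8.8363.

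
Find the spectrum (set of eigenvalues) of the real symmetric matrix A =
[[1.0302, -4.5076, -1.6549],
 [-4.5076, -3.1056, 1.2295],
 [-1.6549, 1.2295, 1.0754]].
sigma(A) ≈ {-6, 0, 5}

A is real symmetric, so its spectrum consists of real eigenvalues. Expanding the characteristic polynomial of the displayed matrix gives
  det(λ I - A) = p(λ) = λ^3 + (1)λ^2 + (-30)λ + (0).
Solving p(λ) = 0 yields eigenvalues ≈ -6, 0, 5. (A is shown rounded to 4 decimals, so these recover the underlying integer eigenvalues to within that precision.)
Verification: the trace of A = -1 equals the sum of eigenvalues -1, and det(A) ≈ 0.0001 matches the eigenvalue product 0.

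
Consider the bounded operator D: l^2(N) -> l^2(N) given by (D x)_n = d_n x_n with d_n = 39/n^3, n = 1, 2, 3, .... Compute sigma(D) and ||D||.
sigma(D) = {39/n^3 : n ≥ 1} ∪ {0}; ||D|| = 39

A bounded diagonal operator on l^2 with diagonal entries d_n has spectrum equal to the closure of {d_n : n ≥ 1}: every d_n is an eigenvalue (with eigenvector e_n), so {d_n} ⊂ sigma(D); the spectrum is closed, so its closure is too; and for lambda not in the closure, (D - lambda I) has bounded inverse (the diagonal entries 1/(d_n - lambda) are bounded). For our sequence d_n = 39/n^3, n = 1, 2, 3, ...:
  - {d_n} = {39/n^3 : n ≥ 1}; the only limit point is 0
  - closure = {39/n^3 : n ≥ 1} ∪ {0}
For the norm: a diagonal operator has ||D|| = sup_n |d_n|. Here d_n = 39/n^3 is positive and decreasing, so sup_n |d_n| = d_1 = 39. So ||D|| = 39.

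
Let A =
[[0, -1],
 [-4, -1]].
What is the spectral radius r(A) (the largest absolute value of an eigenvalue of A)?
r(A) = (1 + sqrt(17))/2 ≈ 2.5616

The eigenvalues of A are the roots of its characteristic polynomial. With M = A (coefficients from the trace and determinant):
  p(λ) = det(λ I - M) = λ^2 + λ - 4.
For λ^2 + λ - 4 the discriminant is 17. It is nonnegative but not a perfect square, so the roots are real and irrational: λ = (-1 ± sqrt(17))/2 ≈ 1.5616, -2.5616.
Thus the eigenvalues (to 4 decimals) are 1.5616 (modulus 1.5616); -2.5616 (modulus 2.5616). The spectral radius is the largest modulus: r(A) = (1 + sqrt(17))/2 ≈ 2.5616. (Cross-check: r(A) ≤ ||A||_2 ≈ 4.1306; equality holds whenever A is normal, though it can also hold for some non-normal A.)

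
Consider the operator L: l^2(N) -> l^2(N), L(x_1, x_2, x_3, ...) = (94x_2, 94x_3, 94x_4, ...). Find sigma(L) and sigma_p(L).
sigma(L) = closed disk {z in C : |z| ≤ 94}; sigma_p(L) = open disk {z in C : |z| < 94}

Note L = 94·V where V is the unit left shift (V x)_k = x_{k+1}; so sigma(L) = 94·sigma(V) and ||L|| = 94||V||. ||L x||^2 = 8836sum_{k≥2} |x_k|^2 ≤ 8836||x||^2, with equality on {x : x_1 = 0}, so ||L|| = 94. For any lambda with |lambda| < 94, set r = lambda/94 (|r| < 1); the vector x = (1, r, r^2, ...) is in l^2 and satisfies L x = 94(r, r^2, ...) = lambda x, so lambda is an eigenvalue. On the boundary |lambda| = 94 the geometric series diverges, so no l^2 eigenvector exists, but these lambda lie in the approximate point spectrum. Hence sigma(L) is the closed disk of radius 94 and sigma_p(L) is the open disk.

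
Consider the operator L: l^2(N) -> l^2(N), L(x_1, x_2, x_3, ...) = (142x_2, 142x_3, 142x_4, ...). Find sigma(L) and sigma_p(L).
sigma(L) = closed disk {z in C : |z| ≤ 142}; sigma_p(L) = open disk {z in C : |z| < 142}

Note L = 142·V where V is the unit left shift (V x)_k = x_{k+1}; so sigma(L) = 142·sigma(V) and ||L|| = 142||V||. ||L x||^2 = 20164sum_{k≥2} |x_k|^2 ≤ 20164||x||^2, with equality on {x : x_1 = 0}, so ||L|| = 142. For any lambda with |lambda| < 142, set r = lambda/142 (|r| < 1); the vector x = (1, r, r^2, ...) is in l^2 and satisfies L x = 142(r, r^2, ...) = lambda x, so lambda is an eigenvalue. On the boundary |lambda| = 142 the geometric series diverges, so no l^2 eigenvector exists, but these lambda lie in the approximate point spectrum. Hence sigma(L) is the closed disk of radius 142 and sigma_p(L) is the open disk.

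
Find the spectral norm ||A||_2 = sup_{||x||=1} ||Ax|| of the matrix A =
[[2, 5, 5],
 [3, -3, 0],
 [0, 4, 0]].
||A||_2 ≈ 8.1344 (= sqrt(largest eigenvalue of A^T A))

||A||_2 = sigma_max(A) = sqrt(lambda_max(A^T A)). Form the symmetric matrix M = A^T A =
[[13, 1, 10],
 [1, 50, 25],
 [10, 25, 25]].
Its characteristic polynomial (trace, sum of principal 2x2 minors, determinant of M give the coefficients) is
  p(λ) = det(λ I - M) = λ^3 - 88λ^2 + 1499λ - 3600.
No integer candidate from the rational root theorem (±divisors of 3600) is a root, so the roots are irrational. The cubic discriminant is Δ = 2312538548 > 0, so there are three distinct real roots. p(2) = -946 and p(3) = 132 have opposite signs, so a root lies in (2, 3); Newton's method refines it to λ ≈ 2.8691. p(18) = 702 and p(19) = -28 have opposite signs, so a root lies in (18, 19); Newton's method refines it to λ ≈ 18.9632. p(66) = -498 and p(67) = 2564 have opposite signs, so a root lies in (66, 67); Newton's method refines it to λ ≈ 66.1677. Check (Vieta): the three roots sum to 88, matching tr M = 88.
So the eigenvalues of A^T A are ≈ 2.8691, 18.9632, 66.1677 (all ≥ 0, as they must be for A^T A). The largest is λ_max ≈ 66.1677, hence ||A||_2 = sqrt(λ_max) ≈ 8.1344.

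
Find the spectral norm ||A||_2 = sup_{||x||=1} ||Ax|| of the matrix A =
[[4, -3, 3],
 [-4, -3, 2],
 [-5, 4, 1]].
||A||_2 ≈ 8.3053 (= sqrt(largest eigenvalue of A^T A))

||A||_2 = sigma_max(A) = sqrt(lambda_max(A^T A)). Form the symmetric matrix M = A^T A =
[[57, -20, -1],
 [-20, 34, -11],
 [-1, -11, 14]].
Its characteristic polynomial (trace, sum of principal 2x2 minors, determinant of M give the coefficients) is
  p(λ) = det(λ I - M) = λ^3 - 105λ^2 + 2690λ - 14161.
No integer candidate from the rational root theorem (±divisors of 14161) is a root, so the roots are irrational. The cubic discriminant is Δ = 2926580233 > 0, so there are three distinct real roots. p(7) = -133 and p(8) = 1151 have opposite signs, so a root lies in (7, 8); Newton's method refines it to λ ≈ 7.0979. p(28) = 791 and p(29) = -67 have opposite signs, so a root lies in (28, 29); Newton's method refines it to λ ≈ 28.9235. p(68) = -2329 and p(69) = 53 have opposite signs, so a root lies in (68, 69); Newton's method refines it to λ ≈ 68.9786. Check (Vieta): the three roots sum to 105, matching tr M = 105.
So the eigenvalues of A^T A are ≈ 7.0979, 28.9235, 68.9786 (all ≥ 0, as they must be for A^T A). The largest is λ_max ≈ 68.9786, hence ||A||_2 = sqrt(λ_max) ≈ 8.3053.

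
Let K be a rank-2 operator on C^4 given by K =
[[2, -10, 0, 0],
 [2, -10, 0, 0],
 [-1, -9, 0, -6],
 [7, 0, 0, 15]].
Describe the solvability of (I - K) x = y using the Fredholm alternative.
(I - K) is invertible (det(I - K) = -126 ≠ 0), so for every y in C^4 the equation (I - K) x = y has a unique solution.

K has rank 2 and factors as K = U V^T = u1 v1^T + u2 v2^T with u1 = (2, 2, 1, 2), v1 = (2, -3, 0, 3), u2 = (-2, -2, -3, 3), v2 = (1, 2, 0, 3) (multiplying out reproduces the displayed K). The nonzero eigenvalues of U V^T coincide with those of the 2 x 2 matrix G = V^T U = [[v1·u1, v1·u2], [v2·u1, v2·u2]] = [[4, 11], [12, 3]], and by the Sylvester determinant identity det(I_4 - U V^T) = det(I_2 - V^T U) = det([[-3, -11], [-12, -2]]) = (-3)(-2) - (-11)(-12) = -126. (Direct check: I - K =
[[-1, 10, 0, 0],
 [-2, 11, 0, 0],
 [1, 9, 1, 6],
 [-7, 0, 0, -14]]
has determinant -126.) The finite-dimensional Fredholm alternative says: either (I - K) is invertible, or ker(I - K) ≠ {0} and then range(I - K) = ker((I - K)^*)^⊥, with dim ker(I - K) = dim ker((I - K)^*). Since det(I - K) ≠ 0, 1 is not an eigenvalue of K and ker(I - K) = {0}, so we are in the first case: for every y there is a unique x = (I - K)^(-1) y. (Explicitly, by the Woodbury identity, (I - U V^T)^(-1) = I + U (I_2 - G)^(-1) V^T.)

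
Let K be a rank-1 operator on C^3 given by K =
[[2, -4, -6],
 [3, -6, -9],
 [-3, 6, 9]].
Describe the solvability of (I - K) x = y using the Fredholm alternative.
(I - K) is invertible (det(I - K) = -4 ≠ 0), so for every y in C^3 the equation (I - K) x = y has a unique solution.

K has rank 1, so it is an outer product K = u v^T: every row of K is a multiple of one row vector. Reading off the entries, u = (-2, -3, 3) and v = (-1, 2, 3) (row i of K equals u_i·v^T). A rank-one matrix u v^T satisfies K u = u (v·u) and kills the (2)-dimensional subspace v^⊥, so its characteristic polynomial is lambda^2 (lambda - v·u) with v·u = tr K = 5. Hence the eigenvalues of I - K are 1 (multiplicity 2) and 1 - (5) = -4, so det(I - K) = -4. (Direct check: I - K =
[[-1, 4, 6],
 [-3, 7, 9],
 [3, -6, -8]]
has determinant -4.) The finite-dimensional Fredholm alternative says: either (I - K) is invertible, or ker(I - K) ≠ {0} and then range(I - K) = ker((I - K)^*)^⊥, with dim ker(I - K) = dim ker((I - K)^*). Since det(I - K) ≠ 0, 1 is not an eigenvalue of K and ker(I - K) = {0}, so we are in the first case: for every y there is a unique x = (I - K)^(-1) y. Explicitly, by the Sherman–Morrison formula, (I - u v^T)^(-1) = I + u v^T/(1 - v·u), i.e. (I - K)^(-1) = I + K/(-4).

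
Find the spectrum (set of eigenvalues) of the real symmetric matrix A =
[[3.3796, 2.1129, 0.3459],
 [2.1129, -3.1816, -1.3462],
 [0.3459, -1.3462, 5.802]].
sigma(A) ≈ {-4, 4, 6}

A is real symmetric, so its spectrum consists of real eigenvalues. Expanding the characteristic polynomial of the displayed matrix gives
  det(λ I - A) = p(λ) = λ^3 + (-6)λ^2 + (-16)λ + (96).
Solving p(λ) = 0 yields eigenvalues ≈ -4, 4, 6. (A is shown rounded to 4 decimals, so these recover the underlying integer eigenvalues to within that precision.)
Verification: the trace of A = 6 equals the sum of eigenvalues 6, and det(A) ≈ -96.0001 matches the eigenvalue product -96.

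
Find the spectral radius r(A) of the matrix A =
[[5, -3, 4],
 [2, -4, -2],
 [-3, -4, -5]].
r(A) ≈ 7.3189

The eigenvalues of A are the roots of its characteristic polynomial. With M = A (coefficients from the trace, the sum of principal 2x2 minors, and det A):
  p(λ) = det(λ I - M) = λ^3 + 4λ^2 - 15λ + 68.
No integer candidate from the rational root theorem (±divisors of 68) is a root, so the roots are irrational. The cubic discriminant is Δ = -198596 < 0, so there is one real root and a complex-conjugate pair. p(-8) = -68 and p(-7) = 26 have opposite signs, so a root lies in (-8, -7); Newton's method refines it to λ ≈ -7.3189. Dividing out (λ - (-7.3189)) leaves approximately λ^2 - 3.3189λ + 9.291. For λ^2 - 3.3189λ + 9.291 the discriminant is -26.1486. It is negative, so the remaining roots are the complex-conjugate pair λ ≈ 1.6595 ± 2.5568i. Their product equals the constant term, so |λ|^2 ≈ 9.291 and |λ| ≈ 3.0481.
Thus the eigenvalues (to 4 decimals) are -7.3189 (modulus 7.3189); 1.6595 ± 2.5568i (modulus 3.0481). The spectral radius is the largest modulus: r(A) ≈ 7.3189. (Cross-check: r(A) ≤ ||A||_2 ≈ 8.5724; equality holds whenever A is normal, though it can also hold for some non-normal A.)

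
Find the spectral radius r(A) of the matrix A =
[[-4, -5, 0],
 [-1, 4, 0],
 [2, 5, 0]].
r(A) = sqrt(84)/2 ≈ 4.5826

The eigenvalues of A are the roots of its characteristic polynomial. With M = A (coefficients from the trace, the sum of principal 2x2 minors, and det A):
  p(λ) = det(λ I - M) = λ^3 - 21λ.
The constant term is 0, so λ = 0 is a root. Dividing out λ leaves p(λ) = λ(λ^2 - 21). For λ^2 - 21 the discriminant is 84. It is nonnegative but not a perfect square, so the roots are real and irrational: λ = ± sqrt(84)/2 ≈ 4.5826, -4.5826.
Thus the eigenvalues (to 4 decimals) are 4.5826 (modulus 4.5826); -4.5826 (modulus 4.5826); 0 (modulus 0). The spectral radius is the largest modulus: r(A) = sqrt(84)/2 ≈ 4.5826. (Cross-check: r(A) ≤ ||A||_2 ≈ 8.8252; equality holds whenever A is normal, though it can also hold for some non-normal A.)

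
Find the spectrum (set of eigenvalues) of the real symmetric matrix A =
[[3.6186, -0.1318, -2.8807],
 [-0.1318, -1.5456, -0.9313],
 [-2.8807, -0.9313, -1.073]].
sigma(A) ≈ {-3, -1, 5}

A is real symmetric, so its spectrum consists of real eigenvalues. Expanding the characteristic polynomial of the displayed matrix gives
  det(λ I - A) = p(λ) = λ^3 + (-1)λ^2 + (-17)λ + (-15).
Solving p(λ) = 0 yields eigenvalues ≈ -3, -1, 5. (A is shown rounded to 4 decimals, so these recover the underlying integer eigenvalues to within that precision.)
Verification: the trace of A = 1 equals the sum of eigenvalues 1, and det(A) ≈ 15.0002 matches the eigenvalue product 15.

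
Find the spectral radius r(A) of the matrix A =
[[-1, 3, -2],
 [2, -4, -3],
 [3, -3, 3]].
r(A) ≈ 6.1794

The eigenvalues of A are the roots of its characteristic polynomial. With M = A (coefficients from the trace, the sum of principal 2x2 minors, and det A):
  p(λ) = det(λ I - M) = λ^3 + 2λ^2 - 20λ + 36.
No integer candidate from the rational root theorem (±divisors of 36) is a root, so the roots are irrational. The cubic discriminant is Δ = -28464 < 0, so there is one real root and a complex-conjugate pair. p(-7) = -69 and p(-6) = 12 have opposite signs, so a root lies in (-7, -6); Newton's method refines it to λ ≈ -6.1794. Dividing out (λ - (-6.1794)) leaves approximately λ^2 - 4.1794λ + 5.8258. For λ^2 - 4.1794λ + 5.8258 the discriminant is -5.8363. It is negative, so the remaining roots are the complex-conjugate pair λ ≈ 2.0897 ± 1.2079i. Their product equals the constant term, so |λ|^2 ≈ 5.8258 and |λ| ≈ 2.4137.
Thus the eigenvalues (to 4 decimals) are -6.1794 (modulus 6.1794); 2.0897 ± 1.2079i (modulus 2.4137). The spectral radius is the largest modulus: r(A) ≈ 6.1794. (Cross-check: r(A) ≤ ||A||_2 ≈ 6.8864; equality holds whenever A is normal, though it can also hold for some non-normal A.)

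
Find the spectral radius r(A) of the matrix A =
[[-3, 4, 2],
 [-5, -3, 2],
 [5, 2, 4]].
r(A) ≈ 5.6858

The eigenvalues of A are the roots of its characteristic polynomial. With M = A (coefficients from the trace, the sum of principal 2x2 minors, and det A):
  p(λ) = det(λ I - M) = λ^3 + 2λ^2 - 9λ - 178.
No integer candidate from the rational root theorem (±divisors of 178) is a root, so the roots are irrational. The cubic discriminant is Δ = -788860 < 0, so there is one real root and a complex-conjugate pair. p(5) = -48 and p(6) = 56 have opposite signs, so a root lies in (5, 6); Newton's method refines it to λ ≈ 5.506. Dividing out (λ - (5.506)) leaves approximately λ^2 + 7.506λ + 32.3283. For λ^2 + 7.506λ + 32.3283 the discriminant is -72.9728. It is negative, so the remaining roots are the complex-conjugate pair λ ≈ -3.753 ± 4.2712i. Their product equals the constant term, so |λ|^2 ≈ 32.3283 and |λ| ≈ 5.6858.
Thus the eigenvalues (to 4 decimals) are 5.506 (modulus 5.506); -3.753 ± 4.2712i (modulus 5.6858). The spectral radius is the largest modulus: r(A) ≈ 5.6858. (Cross-check: r(A) ≤ ||A||_2 ≈ 8.073; equality holds whenever A is normal, though it can also hold for some non-normal A.)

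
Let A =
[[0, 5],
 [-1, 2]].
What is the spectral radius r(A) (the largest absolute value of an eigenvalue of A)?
r(A) = sqrt(5) ≈ 2.2361

The eigenvalues of A are the roots of its characteristic polynomial. With M = A (coefficients from the trace and determinant):
  p(λ) = det(λ I - M) = λ^2 - 2λ + 5.
For λ^2 - 2λ + 5 the discriminant is -16. It is negative, so the roots are the complex-conjugate pair λ = 1 ± (sqrt(16)/2) i ≈ 1 ± 2i. For a conjugate pair the product of the roots equals the constant term, so |λ|^2 = 5 and |λ| = sqrt(5) ≈ 2.2361.
Thus the eigenvalues (to 4 decimals) are 1 ± 2i (modulus 2.2361). The spectral radius is the largest modulus: r(A) = sqrt(5) ≈ 2.2361. (Cross-check: r(A) ≤ ||A||_2 ≈ 5.3983; equality holds whenever A is normal, though it can also hold for some non-normal A.)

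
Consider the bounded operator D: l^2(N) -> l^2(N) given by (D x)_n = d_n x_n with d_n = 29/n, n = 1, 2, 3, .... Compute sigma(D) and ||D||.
sigma(D) = {29/n : n ≥ 1} ∪ {0}; ||D|| = 29

A bounded diagonal operator on l^2 with diagonal entries d_n has spectrum equal to the closure of {d_n : n ≥ 1}: every d_n is an eigenvalue (with eigenvector e_n), so {d_n} ⊂ sigma(D); the spectrum is closed, so its closure is too; and for lambda not in the closure, (D - lambda I) has bounded inverse (the diagonal entries 1/(d_n - lambda) are bounded). For our sequence d_n = 29/n, n = 1, 2, 3, ...:
  - {d_n} = {29/n : n ≥ 1}; the only limit point is 0
  - closure = {29/n : n ≥ 1} ∪ {0}
For the norm: a diagonal operator has ||D|| = sup_n |d_n|. Here d_n = 29/n is positive and decreasing, so sup_n |d_n| = d_1 = 29. So ||D|| = 29.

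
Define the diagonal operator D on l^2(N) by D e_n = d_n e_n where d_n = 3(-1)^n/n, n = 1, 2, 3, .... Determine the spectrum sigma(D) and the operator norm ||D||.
sigma(D) = {3(-1)^n/n : n ≥ 1} ∪ {0}; ||D|| = 3

A bounded diagonal operator on l^2 with diagonal entries d_n has spectrum equal to the closure of {d_n : n ≥ 1}: every d_n is an eigenvalue (with eigenvector e_n), so {d_n} ⊂ sigma(D); the spectrum is closed, so its closure is too; and for lambda not in the closure, (D - lambda I) has bounded inverse (the diagonal entries 1/(d_n - lambda) are bounded). For our sequence d_n = 3(-1)^n/n, n = 1, 2, 3, ...:
  - {d_n} = {3(-1)^n/n : n ≥ 1}; the only limit point is 0
  - closure = {3(-1)^n/n : n ≥ 1} ∪ {0}
For the norm: a diagonal operator has ||D|| = sup_n |d_n|. Here |d_n| = 3/n is decreasing, so sup_n |d_n| = |d_1| = 3. So ||D|| = 3.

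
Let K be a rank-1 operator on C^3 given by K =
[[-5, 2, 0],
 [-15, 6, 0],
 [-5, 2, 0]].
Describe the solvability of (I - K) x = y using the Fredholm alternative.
(I - K) is singular (det(I - K) = 0, i.e. 1 ∈ sigma(K)). (I - K) x = y is solvable iff y ⊥ ker((I - K)^*) = span{(-5, 2, 0)}, i.e. iff -5y_1 + 2y_2 = 0. When solvable, the solutions are x = y + c·(1, 3, 1), c arbitrary (ker(I - K) = span{(1, 3, 1)}, dimension 1).

K has rank 1, so it is an outer product K = u v^T: every row of K is a multiple of one row vector. Reading off the entries, u = (1, 3, 1) and v = (-5, 2, 0) (row i of K equals u_i·v^T). A rank-one matrix u v^T satisfies K u = u (v·u) and kills the (2)-dimensional subspace v^⊥, so its characteristic polynomial is lambda^2 (lambda - v·u) with v·u = tr K = 1. Hence the eigenvalues of I - K are 1 (multiplicity 2) and 1 - (1) = 0, so det(I - K) = 0. (Direct check: I - K =
[[6, -2, 0],
 [15, -5, 0],
 [5, -2, 1]]
has determinant 0.) So 1 is an eigenvalue of K and (I - K) is not invertible. The finite-dimensional Fredholm alternative says: either (I - K) is invertible, or ker(I - K) ≠ {0} and then range(I - K) = ker((I - K)^*)^⊥, with dim ker(I - K) = dim ker((I - K)^*). We are in the second case, so we need both kernels. Kernel of I - K: (I - K) u = u - u (v·u) = u - u = 0, so ker(I - K) = span{u} = span{(1, 3, 1)} (it is exactly 1-dimensional because rank(I - K) = 2). Kernel of the adjoint: K is real, so (I - K)^* = I - K^T = I - v u^T, and (I - v u^T) v = v - v (u·v) = 0; hence ker((I - K)^*) = span{v} = span{(-5, 2, 0)}. Therefore (I - K) x = y is solvable iff <y, v> = 0, i.e. iff -5y_1 + 2y_2 = 0. When this holds, K y = u (v·y) = 0, so (I - K) y = y and x = y is a particular solution; the full solution set is the line x = y + c·u = y + c·(1, 3, 1), c ∈ C.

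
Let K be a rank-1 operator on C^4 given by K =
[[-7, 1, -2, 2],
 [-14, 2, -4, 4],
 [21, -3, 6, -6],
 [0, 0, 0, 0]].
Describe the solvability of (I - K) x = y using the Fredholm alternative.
(I - K) is singular (det(I - K) = 0, i.e. 1 ∈ sigma(K)). (I - K) x = y is solvable iff y ⊥ ker((I - K)^*) = span{(-7, 1, -2, 2)}, i.e. iff -7y_1 + y_2 - 2y_3 + 2y_4 = 0. When solvable, the solutions are x = y + c·(1, 2, -3, 0), c arbitrary (ker(I - K) = span{(1, 2, -3, 0)}, dimension 1).

K has rank 1, so it is an outer product K = u v^T: every row of K is a multiple of one row vector. Reading off the entries, u = (1, 2, -3, 0) and v = (-7, 1, -2, 2) (row i of K equals u_i·v^T). A rank-one matrix u v^T satisfies K u = u (v·u) and kills the (3)-dimensional subspace v^⊥, so its characteristic polynomial is lambda^3 (lambda - v·u) with v·u = tr K = 1. Hence the eigenvalues of I - K are 1 (multiplicity 3) and 1 - (1) = 0, so det(I - K) = 0. (Direct check: I - K =
[[8, -1, 2, -2],
 [14, -1, 4, -4],
 [-21, 3, -5, 6],
 [0, 0, 0, 1]]
has determinant 0.) So 1 is an eigenvalue of K and (I - K) is not invertible. The finite-dimensional Fredholm alternative says: either (I - K) is invertible, or ker(I - K) ≠ {0} and then range(I - K) = ker((I - K)^*)^⊥, with dim ker(I - K) = dim ker((I - K)^*). We are in the second case, so we need both kernels. Kernel of I - K: (I - K) u = u - u (v·u) = u - u = 0, so ker(I - K) = span{u} = span{(1, 2, -3, 0)} (it is exactly 1-dimensional because rank(I - K) = 3). Kernel of the adjoint: K is real, so (I - K)^* = I - K^T = I - v u^T, and (I - v u^T) v = v - v (u·v) = 0; hence ker((I - K)^*) = span{v} = span{(-7, 1, -2, 2)}. Therefore (I - K) x = y is solvable iff <y, v> = 0, i.e. iff -7y_1 + y_2 - 2y_3 + 2y_4 = 0. When this holds, K y = u (v·y) = 0, so (I - K) y = y and x = y is a particular solution; the full solution set is the line x = y + c·u = y + c·(1, 2, -3, 0), c ∈ C.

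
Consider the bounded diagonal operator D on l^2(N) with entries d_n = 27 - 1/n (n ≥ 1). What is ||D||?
||D|| = 27

For a diagonal operator on l^2 with entries d_n, ||D|| = sup_n |d_n|. Here d_1 = 26, d_2 = 53/2, ..., and d_n = 27 - 1/n increases monotonically toward 27. All terms lie in [26, 27), so |d_n| = d_n and the supremum is the limit 27, which is not attained by any individual d_n. Hence ||D|| = 27.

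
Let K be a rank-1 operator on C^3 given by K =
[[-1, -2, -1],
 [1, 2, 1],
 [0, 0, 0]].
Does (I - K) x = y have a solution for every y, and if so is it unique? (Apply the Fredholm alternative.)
(I - K) is singular (det(I - K) = 0, i.e. 1 ∈ sigma(K)). (I - K) x = y is solvable iff y ⊥ ker((I - K)^*) = span{(-1, -2, -1)}, i.e. iff -y_1 - 2y_2 - y_3 = 0. When solvable, the solutions are x = y + c·(1, -1, 0), c arbitrary (ker(I - K) = span{(1, -1, 0)}, dimension 1).

K has rank 1, so it is an outer product K = u v^T: every row of K is a multiple of one row vector. Reading off the entries, u = (1, -1, 0) and v = (-1, -2, -1) (row i of K equals u_i·v^T). A rank-one matrix u v^T satisfies K u = u (v·u) and kills the (2)-dimensional subspace v^⊥, so its characteristic polynomial is lambda^2 (lambda - v·u) with v·u = tr K = 1. Hence the eigenvalues of I - K are 1 (multiplicity 2) and 1 - (1) = 0, so det(I - K) = 0. (Direct check: I - K =
[[2, 2, 1],
 [-1, -1, -1],
 [0, 0, 1]]
has determinant 0.) So 1 is an eigenvalue of K and (I - K) is not invertible. The finite-dimensional Fredholm alternative says: either (I - K) is invertible, or ker(I - K) ≠ {0} and then range(I - K) = ker((I - K)^*)^⊥, with dim ker(I - K) = dim ker((I - K)^*). We are in the second case, so we need both kernels. Kernel of I - K: (I - K) u = u - u (v·u) = u - u = 0, so ker(I - K) = span{u} = span{(1, -1, 0)} (it is exactly 1-dimensional because rank(I - K) = 2). Kernel of the adjoint: K is real, so (I - K)^* = I - K^T = I - v u^T, and (I - v u^T) v = v - v (u·v) = 0; hence ker((I - K)^*) = span{v} = span{(-1, -2, -1)}. Therefore (I - K) x = y is solvable iff <y, v> = 0, i.e. iff -y_1 - 2y_2 - y_3 = 0. When this holds, K y = u (v·y) = 0, so (I - K) y = y and x = y is a particular solution; the full solution set is the line x = y + c·u = y + c·(1, -1, 0), c ∈ C.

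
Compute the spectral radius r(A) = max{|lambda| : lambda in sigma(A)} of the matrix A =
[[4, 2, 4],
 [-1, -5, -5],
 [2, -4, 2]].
r(A) ≈ 7.2042

The eigenvalues of A are the roots of its characteristic polynomial. With M = A (coefficients from the trace, the sum of principal 2x2 minors, and det A):
  p(λ) = det(λ I - M) = λ^3 - λ^2 - 48λ + 80.
No integer candidate from the rational root theorem (±divisors of 80) is a root, so the roots are irrational. The cubic discriminant is Δ = 341312 > 0, so there are three distinct real roots. p(-8) = -112 and p(-7) = 24 have opposite signs, so a root lies in (-8, -7); Newton's method refines it to λ ≈ -7.2042. p(1) = 32 and p(2) = -12 have opposite signs, so a root lies in (1, 2); Newton's method refines it to λ ≈ 1.7099. p(6) = -28 and p(7) = 38 have opposite signs, so a root lies in (6, 7); Newton's method refines it to λ ≈ 6.4943. Check (Vieta): the three roots sum to 1, matching tr M = 1.
Thus the eigenvalues (to 4 decimals) are -7.2042 (modulus 7.2042); 1.7099 (modulus 1.7099); 6.4943 (modulus 6.4943). The spectral radius is the largest modulus: r(A) ≈ 7.2042. (Cross-check: r(A) ≤ ||A||_2 ≈ 8.8513; equality holds whenever A is normal, though it can also hold for some non-normal A.)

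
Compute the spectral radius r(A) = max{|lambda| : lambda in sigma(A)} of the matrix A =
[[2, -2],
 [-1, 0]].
r(A) = (2 + sqrt(12))/2 ≈ 2.7321

The eigenvalues of A are the roots of its characteristic polynomial. With M = A (coefficients from the trace and determinant):
  p(λ) = det(λ I - M) = λ^2 - 2λ - 2.
For λ^2 - 2λ - 2 the discriminant is 12. It is nonnegative but not a perfect square, so the roots are real and irrational: λ = (2 ± sqrt(12))/2 ≈ 2.7321, -0.7321.
Thus the eigenvalues (to 4 decimals) are 2.7321 (modulus 2.7321); -0.7321 (modulus 0.7321). The spectral radius is the largest modulus: r(A) = (2 + sqrt(12))/2 ≈ 2.7321. (Cross-check: r(A) ≤ ||A||_2 ≈ 2.9208; equality holds whenever A is normal, though it can also hold for some non-normal A.)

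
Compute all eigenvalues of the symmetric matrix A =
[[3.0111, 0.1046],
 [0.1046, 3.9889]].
sigma(A) ≈ {3, 4}

A is real symmetric, so its spectrum consists of real eigenvalues. Expanding the characteristic polynomial of the displayed matrix gives
  det(λ I - A) = p(λ) = λ^2 + (-7)λ + (12).
Solving p(λ) = 0 yields eigenvalues ≈ 3, 4. (A is shown rounded to 4 decimals, so these recover the underlying integer eigenvalues to within that precision.)
Verification: the trace of A = 7 equals the sum of eigenvalues 7, and det(A) ≈ 12.0000 matches the eigenvalue product 12.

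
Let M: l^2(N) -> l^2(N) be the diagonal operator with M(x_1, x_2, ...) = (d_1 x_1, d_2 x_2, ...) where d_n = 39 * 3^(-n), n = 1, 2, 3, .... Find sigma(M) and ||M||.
sigma(M) = {39 * 3^(-n) : n ≥ 1} ∪ {0}; ||M|| = 13

A bounded diagonal operator on l^2 with diagonal entries d_n has spectrum equal to the closure of {d_n : n ≥ 1}: every d_n is an eigenvalue (with eigenvector e_n), so {d_n} ⊂ sigma(M); the spectrum is closed, so its closure is too; and for lambda not in the closure, (M - lambda I) has bounded inverse (the diagonal entries 1/(d_n - lambda) are bounded). For our sequence d_n = 39 * 3^(-n), n = 1, 2, 3, ...:
  - {d_n} = {39 * 3^(-n) : n ≥ 1}; the only limit point is 0
  - closure = {39 * 3^(-n) : n ≥ 1} ∪ {0}
For the norm: a diagonal operator has ||M|| = sup_n |d_n|. Here d_n = 39 * 3^(-n) is positive and decreasing, so sup_n |d_n| = d_1 = 39/3 = 13. So ||M|| = 13.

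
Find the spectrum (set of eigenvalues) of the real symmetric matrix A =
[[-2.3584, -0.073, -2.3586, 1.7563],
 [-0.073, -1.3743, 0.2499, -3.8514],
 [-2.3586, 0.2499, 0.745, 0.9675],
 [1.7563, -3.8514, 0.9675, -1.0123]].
sigma(A) ≈ {-6, -3, 2, 3}

A is real symmetric, so its spectrum consists of real eigenvalues. Expanding the characteristic polynomial of the displayed matrix gives
  det(λ I - A) = p(λ) = λ^4 + (4)λ^3 + (-21)λ^2 + (-36)λ + (108).
Solving p(λ) = 0 yields eigenvalues ≈ -6, -3, 2, 3. (A is shown rounded to 4 decimals, so these recover the underlying integer eigenvalues to within that precision.)
Verification: the trace of A = -4 equals the sum of eigenvalues -4, and det(A) ≈ 108.0008 matches the eigenvalue product 108.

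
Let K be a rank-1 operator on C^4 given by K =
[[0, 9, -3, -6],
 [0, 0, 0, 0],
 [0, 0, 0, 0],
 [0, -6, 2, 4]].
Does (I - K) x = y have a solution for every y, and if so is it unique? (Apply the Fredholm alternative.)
(I - K) is invertible (det(I - K) = -3 ≠ 0), so for every y in C^4 the equation (I - K) x = y has a unique solution.

K has rank 1, so it is an outer product K = u v^T: every row of K is a multiple of one row vector. Reading off the entries, u = (3, 0, 0, -2) and v = (0, 3, -1, -2) (row i of K equals u_i·v^T). A rank-one matrix u v^T satisfies K u = u (v·u) and kills the (3)-dimensional subspace v^⊥, so its characteristic polynomial is lambda^3 (lambda - v·u) with v·u = tr K = 4. Hence the eigenvalues of I - K are 1 (multiplicity 3) and 1 - (4) = -3, so det(I - K) = -3. (Direct check: I - K =
[[1, -9, 3, 6],
 [0, 1, 0, 0],
 [0, 0, 1, 0],
 [0, 6, -2, -3]]
has determinant -3.) The finite-dimensional Fredholm alternative says: either (I - K) is invertible, or ker(I - K) ≠ {0} and then range(I - K) = ker((I - K)^*)^⊥, with dim ker(I - K) = dim ker((I - K)^*). Since det(I - K) ≠ 0, 1 is not an eigenvalue of K and ker(I - K) = {0}, so we are in the first case: for every y there is a unique x = (I - K)^(-1) y. Explicitly, by the Sherman–Morrison formula, (I - u v^T)^(-1) = I + u v^T/(1 - v·u), i.e. (I - K)^(-1) = I + K/(-3).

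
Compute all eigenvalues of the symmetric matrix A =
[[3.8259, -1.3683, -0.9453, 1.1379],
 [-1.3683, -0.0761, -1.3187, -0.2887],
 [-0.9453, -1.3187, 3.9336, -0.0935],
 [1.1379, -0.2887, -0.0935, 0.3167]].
sigma(A) ≈ {-1, 0, 4, 5}

A is real symmetric, so its spectrum consists of real eigenvalues. Expanding the characteristic polynomial of the displayed matrix gives
  det(λ I - A) = p(λ) = λ^4 + (-8)λ^3 + (11)λ^2 + (20)λ + (0).
Solving p(λ) = 0 yields eigenvalues ≈ -1, 0, 4, 5. (A is shown rounded to 4 decimals, so these recover the underlying integer eigenvalues to within that precision.)
Verification: the trace of A = 8 equals the sum of eigenvalues 8, and det(A) ≈ -0.0009 matches the eigenvalue product 0.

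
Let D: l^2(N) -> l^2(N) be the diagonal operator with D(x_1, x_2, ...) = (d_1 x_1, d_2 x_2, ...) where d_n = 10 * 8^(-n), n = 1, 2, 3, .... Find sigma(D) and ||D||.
sigma(D) = {10 * 8^(-n) : n ≥ 1} ∪ {0}; ||D|| = 5/4

A bounded diagonal operator on l^2 with diagonal entries d_n has spectrum equal to the closure of {d_n : n ≥ 1}: every d_n is an eigenvalue (with eigenvector e_n), so {d_n} ⊂ sigma(D); the spectrum is closed, so its closure is too; and for lambda not in the closure, (D - lambda I) has bounded inverse (the diagonal entries 1/(d_n - lambda) are bounded). For our sequence d_n = 10 * 8^(-n), n = 1, 2, 3, ...:
  - {d_n} = {10 * 8^(-n) : n ≥ 1}; the only limit point is 0
  - closure = {10 * 8^(-n) : n ≥ 1} ∪ {0}
For the norm: a diagonal operator has ||D|| = sup_n |d_n|. Here d_n = 10 * 8^(-n) is positive and decreasing, so sup_n |d_n| = d_1 = 10/8 = 5/4. So ||D|| = 5/4.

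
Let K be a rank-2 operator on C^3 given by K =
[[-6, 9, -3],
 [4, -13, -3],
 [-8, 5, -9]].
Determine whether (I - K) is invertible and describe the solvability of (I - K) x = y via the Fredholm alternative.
(I - K) is invertible (det(I - K) = 233 ≠ 0), so for every y in C^3 the equation (I - K) x = y has a unique solution.

K has rank 2 and factors as K = U V^T = u1 v1^T + u2 v2^T with u1 = (0, -2, -2), v1 = (1, 2, 3), u2 = (3, -3, 3), v2 = (-2, 3, -1) (multiplying out reproduces the displayed K). The nonzero eigenvalues of U V^T coincide with those of the 2 x 2 matrix G = V^T U = [[v1·u1, v1·u2], [v2·u1, v2·u2]] = [[-10, 6], [-4, -18]], and by the Sylvester determinant identity det(I_3 - U V^T) = det(I_2 - V^T U) = det([[11, -6], [4, 19]]) = (11)(19) - (-6)(4) = 233. (Direct check: I - K =
[[7, -9, 3],
 [-4, 14, 3],
 [8, -5, 10]]
has determinant 233.) The finite-dimensional Fredholm alternative says: either (I - K) is invertible, or ker(I - K) ≠ {0} and then range(I - K) = ker((I - K)^*)^⊥, with dim ker(I - K) = dim ker((I - K)^*). Since det(I - K) ≠ 0, 1 is not an eigenvalue of K and ker(I - K) = {0}, so we are in the first case: for every y there is a unique x = (I - K)^(-1) y. (Explicitly, by the Woodbury identity, (I - U V^T)^(-1) = I + U (I_2 - G)^(-1) V^T.)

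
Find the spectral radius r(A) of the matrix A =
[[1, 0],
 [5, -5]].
r(A) = 5

The eigenvalues of A are the roots of its characteristic polynomial. With M = A (coefficients from the trace and determinant):
  p(λ) = det(λ I - M) = λ^2 + 4λ - 5.
For λ^2 + 4λ - 5 the discriminant is 36. It is a perfect square (6^2), so the roots are rational: λ = (-4 ± 6)/2 = 1, -5.
Thus the eigenvalues (to 4 decimals) are 1 (modulus 1); -5 (modulus 5). The spectral radius is the largest modulus: r(A) = 5. (Cross-check: r(A) ≤ ||A||_2 ≈ 7.1067; equality holds whenever A is normal, though it can also hold for some non-normal A.)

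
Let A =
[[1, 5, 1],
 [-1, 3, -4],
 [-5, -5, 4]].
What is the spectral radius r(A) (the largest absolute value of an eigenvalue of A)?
r(A) ≈ 8.7074

The eigenvalues of A are the roots of its characteristic polynomial. With M = A (coefficients from the trace, the sum of principal 2x2 minors, and det A):
  p(λ) = det(λ I - M) = λ^3 - 8λ^2 + 9λ - 132.
No integer candidate from the rational root theorem (±divisors of 132) is a root, so the roots are irrational. The cubic discriminant is Δ = -567444 < 0, so there is one real root and a complex-conjugate pair. p(8) = -60 and p(9) = 30 have opposite signs, so a root lies in (8, 9); Newton's method refines it to λ ≈ 8.7074. Dividing out (λ - (8.7074)) leaves approximately λ^2 + 0.7074λ + 15.1595. For λ^2 + 0.7074λ + 15.1595 the discriminant is -60.1377. It is negative, so the remaining roots are the complex-conjugate pair λ ≈ -0.3537 ± 3.8774i. Their product equals the constant term, so |λ|^2 ≈ 15.1595 and |λ| ≈ 3.8935.
Thus the eigenvalues (to 4 decimals) are 8.7074 (modulus 8.7074); -0.3537 ± 3.8774i (modulus 3.8935). The spectral radius is the largest modulus: r(A) ≈ 8.7074. (Cross-check: r(A) ≤ ||A||_2 ≈ 9.5325; equality holds whenever A is normal, though it can also hold for some non-normal A.)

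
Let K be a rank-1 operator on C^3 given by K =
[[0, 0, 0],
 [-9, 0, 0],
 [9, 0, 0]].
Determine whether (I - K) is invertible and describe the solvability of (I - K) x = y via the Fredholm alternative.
(I - K) is invertible (det(I - K) = 1 ≠ 0), so for every y in C^3 the equation (I - K) x = y has a unique solution.

K has rank 1, so it is an outer product K = u v^T: every row of K is a multiple of one row vector. Reading off the entries, u = (0, 3, -3) and v = (-3, 0, 0) (row i of K equals u_i·v^T). A rank-one matrix u v^T satisfies K u = u (v·u) and kills the (2)-dimensional subspace v^⊥, so its characteristic polynomial is lambda^2 (lambda - v·u) with v·u = tr K = 0. Hence the eigenvalues of I - K are 1 (multiplicity 2) and 1 - (0) = 1, so det(I - K) = 1. (Direct check: I - K =
[[1, 0, 0],
 [9, 1, 0],
 [-9, 0, 1]]
has determinant 1.) The finite-dimensional Fredholm alternative says: either (I - K) is invertible, or ker(I - K) ≠ {0} and then range(I - K) = ker((I - K)^*)^⊥, with dim ker(I - K) = dim ker((I - K)^*). Since det(I - K) ≠ 0, 1 is not an eigenvalue of K and ker(I - K) = {0}, so we are in the first case: for every y there is a unique x = (I - K)^(-1) y. Explicitly, by the Sherman–Morrison formula, (I - u v^T)^(-1) = I + u v^T/(1 - v·u), i.e. (I - K)^(-1) = I + K.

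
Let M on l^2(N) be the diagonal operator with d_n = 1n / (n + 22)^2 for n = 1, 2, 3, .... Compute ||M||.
||M|| = 1/88 (attained at n = 22)

For M diagonal, ||M|| = sup_n |d_n|. Treat f(x) = 1x / (x + 22)^2 for real x > 0. By the quotient rule, f'(x) = 1(22 - x)/(x + 22)^3, which is positive for x < 22 and negative for x > 22. So f has a unique maximum at x = 22, and since 22 is a positive integer, the supremum over n ≥ 1 is attained at n = 22: d_22 = 1·22/(22 + 22)^2 = 1·22/1936 = 1/88. Hence ||M|| = 1/88.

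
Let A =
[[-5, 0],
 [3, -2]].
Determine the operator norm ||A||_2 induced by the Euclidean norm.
||A||_2 = sqrt((38 + sqrt(1044))/2) ≈ 5.9292 (= sqrt(largest eigenvalue of A^T A))

||A||_2 = sigma_max(A) = sqrt(lambda_max(A^T A)). Form the symmetric matrix M = A^T A =
[[34, -6],
 [-6, 4]].
Its characteristic polynomial (trace, determinant of M give the coefficients) is
  p(λ) = det(λ I - M) = λ^2 - 38λ + 100.
For λ^2 - 38λ + 100 the discriminant is 1044. It is nonnegative but not a perfect square, so the roots are real and irrational: λ = (38 ± sqrt(1044))/2 ≈ 35.1555, 2.8445.
So the eigenvalues of A^T A are ≈ 2.8445, 35.1555 (all ≥ 0, as they must be for A^T A). The largest is λ_max = (38 + sqrt(1044))/2 ≈ 35.1555, hence ||A||_2 = sqrt(λ_max) = sqrt((38 + sqrt(1044))/2) ≈ 5.9292.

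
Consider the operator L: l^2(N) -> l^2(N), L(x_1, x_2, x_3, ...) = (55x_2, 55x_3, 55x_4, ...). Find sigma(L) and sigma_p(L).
sigma(L) = closed disk {z in C : |z| ≤ 55}; sigma_p(L) = open disk {z in C : |z| < 55}

Note L = 55·V where V is the unit left shift (V x)_k = x_{k+1}; so sigma(L) = 55·sigma(V) and ||L|| = 55||V||. ||L x||^2 = 3025sum_{k≥2} |x_k|^2 ≤ 3025||x||^2, with equality on {x : x_1 = 0}, so ||L|| = 55. For any lambda with |lambda| < 55, set r = lambda/55 (|r| < 1); the vector x = (1, r, r^2, ...) is in l^2 and satisfies L x = 55(r, r^2, ...) = lambda x, so lambda is an eigenvalue. On the boundary |lambda| = 55 the geometric series diverges, so no l^2 eigenvector exists, but these lambda lie in the approximate point spectrum. Hence sigma(L) is the closed disk of radius 55 and sigma_p(L) is the open disk.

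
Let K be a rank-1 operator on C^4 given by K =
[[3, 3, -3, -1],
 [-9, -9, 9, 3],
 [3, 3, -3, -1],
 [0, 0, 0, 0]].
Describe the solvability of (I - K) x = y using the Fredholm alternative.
(I - K) is invertible (det(I - K) = 10 ≠ 0), so for every y in C^4 the equation (I - K) x = y has a unique solution.

K has rank 1, so it is an outer product K = u v^T: every row of K is a multiple of one row vector. Reading off the entries, u = (1, -3, 1, 0) and v = (3, 3, -3, -1) (row i of K equals u_i·v^T). A rank-one matrix u v^T satisfies K u = u (v·u) and kills the (3)-dimensional subspace v^⊥, so its characteristic polynomial is lambda^3 (lambda - v·u) with v·u = tr K = -9. Hence the eigenvalues of I - K are 1 (multiplicity 3) and 1 - (-9) = 10, so det(I - K) = 10. (Direct check: I - K =
[[-2, -3, 3, 1],
 [9, 10, -9, -3],
 [-3, -3, 4, 1],
 [0, 0, 0, 1]]
has determinant 10.) The finite-dimensional Fredholm alternative says: either (I - K) is invertible, or ker(I - K) ≠ {0} and then range(I - K) = ker((I - K)^*)^⊥, with dim ker(I - K) = dim ker((I - K)^*). Since det(I - K) ≠ 0, 1 is not an eigenvalue of K and ker(I - K) = {0}, so we are in the first case: for every y there is a unique x = (I - K)^(-1) y. Explicitly, by the Sherman–Morrison formula, (I - u v^T)^(-1) = I + u v^T/(1 - v·u), i.e. (I - K)^(-1) = I + K/(10).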